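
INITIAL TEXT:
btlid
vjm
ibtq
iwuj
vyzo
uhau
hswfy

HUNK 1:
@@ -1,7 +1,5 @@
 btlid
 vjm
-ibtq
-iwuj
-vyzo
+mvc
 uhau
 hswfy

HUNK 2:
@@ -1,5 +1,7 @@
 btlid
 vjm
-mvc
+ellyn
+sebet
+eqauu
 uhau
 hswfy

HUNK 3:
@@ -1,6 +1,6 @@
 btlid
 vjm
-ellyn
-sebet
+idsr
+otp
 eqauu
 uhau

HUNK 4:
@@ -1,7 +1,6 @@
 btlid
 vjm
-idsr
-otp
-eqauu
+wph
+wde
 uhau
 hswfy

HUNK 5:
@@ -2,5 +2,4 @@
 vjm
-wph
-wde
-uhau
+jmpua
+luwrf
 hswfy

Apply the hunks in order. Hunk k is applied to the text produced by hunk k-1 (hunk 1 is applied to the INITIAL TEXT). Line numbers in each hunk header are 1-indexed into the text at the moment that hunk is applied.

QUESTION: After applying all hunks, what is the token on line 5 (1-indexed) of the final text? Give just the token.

Answer: hswfy

Derivation:
Hunk 1: at line 1 remove [ibtq,iwuj,vyzo] add [mvc] -> 5 lines: btlid vjm mvc uhau hswfy
Hunk 2: at line 1 remove [mvc] add [ellyn,sebet,eqauu] -> 7 lines: btlid vjm ellyn sebet eqauu uhau hswfy
Hunk 3: at line 1 remove [ellyn,sebet] add [idsr,otp] -> 7 lines: btlid vjm idsr otp eqauu uhau hswfy
Hunk 4: at line 1 remove [idsr,otp,eqauu] add [wph,wde] -> 6 lines: btlid vjm wph wde uhau hswfy
Hunk 5: at line 2 remove [wph,wde,uhau] add [jmpua,luwrf] -> 5 lines: btlid vjm jmpua luwrf hswfy
Final line 5: hswfy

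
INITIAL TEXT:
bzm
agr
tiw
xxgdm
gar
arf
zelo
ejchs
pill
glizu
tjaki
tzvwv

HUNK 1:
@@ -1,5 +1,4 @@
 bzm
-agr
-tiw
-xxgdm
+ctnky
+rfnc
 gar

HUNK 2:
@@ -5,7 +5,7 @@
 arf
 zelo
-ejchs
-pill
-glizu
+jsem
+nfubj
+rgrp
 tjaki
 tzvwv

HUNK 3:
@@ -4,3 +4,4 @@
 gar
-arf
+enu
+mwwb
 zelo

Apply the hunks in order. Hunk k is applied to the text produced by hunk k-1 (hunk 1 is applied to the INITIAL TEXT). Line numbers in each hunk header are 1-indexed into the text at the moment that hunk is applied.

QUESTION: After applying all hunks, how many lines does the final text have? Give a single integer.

Hunk 1: at line 1 remove [agr,tiw,xxgdm] add [ctnky,rfnc] -> 11 lines: bzm ctnky rfnc gar arf zelo ejchs pill glizu tjaki tzvwv
Hunk 2: at line 5 remove [ejchs,pill,glizu] add [jsem,nfubj,rgrp] -> 11 lines: bzm ctnky rfnc gar arf zelo jsem nfubj rgrp tjaki tzvwv
Hunk 3: at line 4 remove [arf] add [enu,mwwb] -> 12 lines: bzm ctnky rfnc gar enu mwwb zelo jsem nfubj rgrp tjaki tzvwv
Final line count: 12

Answer: 12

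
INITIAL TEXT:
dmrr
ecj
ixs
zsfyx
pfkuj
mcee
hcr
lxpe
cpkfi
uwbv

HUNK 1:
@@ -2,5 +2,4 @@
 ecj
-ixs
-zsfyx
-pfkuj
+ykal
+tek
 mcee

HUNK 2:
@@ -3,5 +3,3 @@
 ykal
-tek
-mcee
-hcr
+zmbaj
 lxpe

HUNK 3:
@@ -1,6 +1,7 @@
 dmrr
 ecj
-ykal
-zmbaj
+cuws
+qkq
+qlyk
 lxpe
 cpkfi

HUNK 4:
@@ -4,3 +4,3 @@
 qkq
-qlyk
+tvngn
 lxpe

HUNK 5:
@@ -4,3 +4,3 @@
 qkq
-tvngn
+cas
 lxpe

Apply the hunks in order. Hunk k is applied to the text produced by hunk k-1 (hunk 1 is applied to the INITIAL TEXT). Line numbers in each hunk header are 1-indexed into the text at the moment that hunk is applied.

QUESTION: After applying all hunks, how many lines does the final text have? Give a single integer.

Hunk 1: at line 2 remove [ixs,zsfyx,pfkuj] add [ykal,tek] -> 9 lines: dmrr ecj ykal tek mcee hcr lxpe cpkfi uwbv
Hunk 2: at line 3 remove [tek,mcee,hcr] add [zmbaj] -> 7 lines: dmrr ecj ykal zmbaj lxpe cpkfi uwbv
Hunk 3: at line 1 remove [ykal,zmbaj] add [cuws,qkq,qlyk] -> 8 lines: dmrr ecj cuws qkq qlyk lxpe cpkfi uwbv
Hunk 4: at line 4 remove [qlyk] add [tvngn] -> 8 lines: dmrr ecj cuws qkq tvngn lxpe cpkfi uwbv
Hunk 5: at line 4 remove [tvngn] add [cas] -> 8 lines: dmrr ecj cuws qkq cas lxpe cpkfi uwbv
Final line count: 8

Answer: 8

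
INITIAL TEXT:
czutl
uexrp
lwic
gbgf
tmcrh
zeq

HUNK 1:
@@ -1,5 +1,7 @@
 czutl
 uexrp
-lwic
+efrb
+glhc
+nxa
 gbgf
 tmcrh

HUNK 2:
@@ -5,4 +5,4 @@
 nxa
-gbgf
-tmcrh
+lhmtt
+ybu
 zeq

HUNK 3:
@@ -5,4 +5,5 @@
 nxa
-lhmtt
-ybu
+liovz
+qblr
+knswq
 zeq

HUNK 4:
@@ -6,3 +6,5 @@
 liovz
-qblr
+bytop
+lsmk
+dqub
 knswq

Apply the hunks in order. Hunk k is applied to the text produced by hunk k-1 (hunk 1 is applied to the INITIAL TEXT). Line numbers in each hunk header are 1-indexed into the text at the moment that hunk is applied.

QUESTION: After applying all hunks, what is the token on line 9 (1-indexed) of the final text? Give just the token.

Answer: dqub

Derivation:
Hunk 1: at line 1 remove [lwic] add [efrb,glhc,nxa] -> 8 lines: czutl uexrp efrb glhc nxa gbgf tmcrh zeq
Hunk 2: at line 5 remove [gbgf,tmcrh] add [lhmtt,ybu] -> 8 lines: czutl uexrp efrb glhc nxa lhmtt ybu zeq
Hunk 3: at line 5 remove [lhmtt,ybu] add [liovz,qblr,knswq] -> 9 lines: czutl uexrp efrb glhc nxa liovz qblr knswq zeq
Hunk 4: at line 6 remove [qblr] add [bytop,lsmk,dqub] -> 11 lines: czutl uexrp efrb glhc nxa liovz bytop lsmk dqub knswq zeq
Final line 9: dqub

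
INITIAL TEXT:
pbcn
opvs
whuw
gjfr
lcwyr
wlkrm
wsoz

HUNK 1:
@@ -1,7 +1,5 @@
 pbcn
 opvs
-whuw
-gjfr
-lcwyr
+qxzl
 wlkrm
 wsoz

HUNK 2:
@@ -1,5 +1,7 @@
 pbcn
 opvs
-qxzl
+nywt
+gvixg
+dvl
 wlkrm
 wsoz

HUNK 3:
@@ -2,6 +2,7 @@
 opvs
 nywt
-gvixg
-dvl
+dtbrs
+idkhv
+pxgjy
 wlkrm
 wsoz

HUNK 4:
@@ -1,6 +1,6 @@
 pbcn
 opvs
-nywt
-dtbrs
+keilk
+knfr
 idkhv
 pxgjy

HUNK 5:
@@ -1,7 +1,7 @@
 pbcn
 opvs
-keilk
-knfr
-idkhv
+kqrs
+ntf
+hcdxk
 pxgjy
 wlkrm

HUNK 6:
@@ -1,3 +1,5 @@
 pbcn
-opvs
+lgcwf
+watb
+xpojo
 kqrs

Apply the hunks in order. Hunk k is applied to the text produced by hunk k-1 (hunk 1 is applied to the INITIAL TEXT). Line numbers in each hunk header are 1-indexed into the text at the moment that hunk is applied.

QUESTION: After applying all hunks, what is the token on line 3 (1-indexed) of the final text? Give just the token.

Answer: watb

Derivation:
Hunk 1: at line 1 remove [whuw,gjfr,lcwyr] add [qxzl] -> 5 lines: pbcn opvs qxzl wlkrm wsoz
Hunk 2: at line 1 remove [qxzl] add [nywt,gvixg,dvl] -> 7 lines: pbcn opvs nywt gvixg dvl wlkrm wsoz
Hunk 3: at line 2 remove [gvixg,dvl] add [dtbrs,idkhv,pxgjy] -> 8 lines: pbcn opvs nywt dtbrs idkhv pxgjy wlkrm wsoz
Hunk 4: at line 1 remove [nywt,dtbrs] add [keilk,knfr] -> 8 lines: pbcn opvs keilk knfr idkhv pxgjy wlkrm wsoz
Hunk 5: at line 1 remove [keilk,knfr,idkhv] add [kqrs,ntf,hcdxk] -> 8 lines: pbcn opvs kqrs ntf hcdxk pxgjy wlkrm wsoz
Hunk 6: at line 1 remove [opvs] add [lgcwf,watb,xpojo] -> 10 lines: pbcn lgcwf watb xpojo kqrs ntf hcdxk pxgjy wlkrm wsoz
Final line 3: watb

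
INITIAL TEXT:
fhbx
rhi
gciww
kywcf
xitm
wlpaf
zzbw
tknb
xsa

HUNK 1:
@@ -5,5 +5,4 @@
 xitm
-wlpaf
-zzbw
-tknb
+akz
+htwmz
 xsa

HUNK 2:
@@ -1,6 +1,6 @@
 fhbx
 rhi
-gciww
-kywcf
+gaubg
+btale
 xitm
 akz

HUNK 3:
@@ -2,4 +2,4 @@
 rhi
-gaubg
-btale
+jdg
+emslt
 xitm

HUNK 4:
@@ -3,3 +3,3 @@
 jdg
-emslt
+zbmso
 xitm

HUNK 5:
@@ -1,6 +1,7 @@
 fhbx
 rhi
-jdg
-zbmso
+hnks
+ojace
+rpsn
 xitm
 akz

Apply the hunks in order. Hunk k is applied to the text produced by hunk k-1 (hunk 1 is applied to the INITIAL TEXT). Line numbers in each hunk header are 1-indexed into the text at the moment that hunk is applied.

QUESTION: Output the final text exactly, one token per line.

Hunk 1: at line 5 remove [wlpaf,zzbw,tknb] add [akz,htwmz] -> 8 lines: fhbx rhi gciww kywcf xitm akz htwmz xsa
Hunk 2: at line 1 remove [gciww,kywcf] add [gaubg,btale] -> 8 lines: fhbx rhi gaubg btale xitm akz htwmz xsa
Hunk 3: at line 2 remove [gaubg,btale] add [jdg,emslt] -> 8 lines: fhbx rhi jdg emslt xitm akz htwmz xsa
Hunk 4: at line 3 remove [emslt] add [zbmso] -> 8 lines: fhbx rhi jdg zbmso xitm akz htwmz xsa
Hunk 5: at line 1 remove [jdg,zbmso] add [hnks,ojace,rpsn] -> 9 lines: fhbx rhi hnks ojace rpsn xitm akz htwmz xsa

Answer: fhbx
rhi
hnks
ojace
rpsn
xitm
akz
htwmz
xsa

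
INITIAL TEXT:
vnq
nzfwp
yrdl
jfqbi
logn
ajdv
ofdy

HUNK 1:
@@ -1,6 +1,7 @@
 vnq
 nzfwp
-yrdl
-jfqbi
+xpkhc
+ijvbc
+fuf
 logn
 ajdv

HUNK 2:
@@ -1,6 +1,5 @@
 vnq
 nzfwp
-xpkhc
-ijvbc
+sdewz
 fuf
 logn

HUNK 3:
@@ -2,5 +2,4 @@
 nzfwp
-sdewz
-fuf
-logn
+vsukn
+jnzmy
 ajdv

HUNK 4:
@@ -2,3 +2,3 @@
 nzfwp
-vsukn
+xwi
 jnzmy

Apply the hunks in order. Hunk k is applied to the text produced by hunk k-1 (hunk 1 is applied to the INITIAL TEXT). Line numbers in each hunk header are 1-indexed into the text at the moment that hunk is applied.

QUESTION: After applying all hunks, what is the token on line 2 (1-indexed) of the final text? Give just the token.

Answer: nzfwp

Derivation:
Hunk 1: at line 1 remove [yrdl,jfqbi] add [xpkhc,ijvbc,fuf] -> 8 lines: vnq nzfwp xpkhc ijvbc fuf logn ajdv ofdy
Hunk 2: at line 1 remove [xpkhc,ijvbc] add [sdewz] -> 7 lines: vnq nzfwp sdewz fuf logn ajdv ofdy
Hunk 3: at line 2 remove [sdewz,fuf,logn] add [vsukn,jnzmy] -> 6 lines: vnq nzfwp vsukn jnzmy ajdv ofdy
Hunk 4: at line 2 remove [vsukn] add [xwi] -> 6 lines: vnq nzfwp xwi jnzmy ajdv ofdy
Final line 2: nzfwp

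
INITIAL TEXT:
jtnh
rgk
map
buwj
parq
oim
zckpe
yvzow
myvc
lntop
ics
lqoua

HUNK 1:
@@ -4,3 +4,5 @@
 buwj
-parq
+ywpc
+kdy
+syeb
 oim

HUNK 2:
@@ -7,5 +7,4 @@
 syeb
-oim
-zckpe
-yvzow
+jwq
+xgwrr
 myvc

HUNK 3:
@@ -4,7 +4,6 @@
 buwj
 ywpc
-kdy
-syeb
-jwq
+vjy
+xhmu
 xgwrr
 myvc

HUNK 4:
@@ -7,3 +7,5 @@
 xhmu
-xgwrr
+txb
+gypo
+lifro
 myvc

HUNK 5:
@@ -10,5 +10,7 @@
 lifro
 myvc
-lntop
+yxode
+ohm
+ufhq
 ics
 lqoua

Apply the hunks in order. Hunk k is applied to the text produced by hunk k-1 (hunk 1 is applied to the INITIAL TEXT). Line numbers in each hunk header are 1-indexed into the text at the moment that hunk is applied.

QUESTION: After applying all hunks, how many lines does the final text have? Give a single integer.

Answer: 16

Derivation:
Hunk 1: at line 4 remove [parq] add [ywpc,kdy,syeb] -> 14 lines: jtnh rgk map buwj ywpc kdy syeb oim zckpe yvzow myvc lntop ics lqoua
Hunk 2: at line 7 remove [oim,zckpe,yvzow] add [jwq,xgwrr] -> 13 lines: jtnh rgk map buwj ywpc kdy syeb jwq xgwrr myvc lntop ics lqoua
Hunk 3: at line 4 remove [kdy,syeb,jwq] add [vjy,xhmu] -> 12 lines: jtnh rgk map buwj ywpc vjy xhmu xgwrr myvc lntop ics lqoua
Hunk 4: at line 7 remove [xgwrr] add [txb,gypo,lifro] -> 14 lines: jtnh rgk map buwj ywpc vjy xhmu txb gypo lifro myvc lntop ics lqoua
Hunk 5: at line 10 remove [lntop] add [yxode,ohm,ufhq] -> 16 lines: jtnh rgk map buwj ywpc vjy xhmu txb gypo lifro myvc yxode ohm ufhq ics lqoua
Final line count: 16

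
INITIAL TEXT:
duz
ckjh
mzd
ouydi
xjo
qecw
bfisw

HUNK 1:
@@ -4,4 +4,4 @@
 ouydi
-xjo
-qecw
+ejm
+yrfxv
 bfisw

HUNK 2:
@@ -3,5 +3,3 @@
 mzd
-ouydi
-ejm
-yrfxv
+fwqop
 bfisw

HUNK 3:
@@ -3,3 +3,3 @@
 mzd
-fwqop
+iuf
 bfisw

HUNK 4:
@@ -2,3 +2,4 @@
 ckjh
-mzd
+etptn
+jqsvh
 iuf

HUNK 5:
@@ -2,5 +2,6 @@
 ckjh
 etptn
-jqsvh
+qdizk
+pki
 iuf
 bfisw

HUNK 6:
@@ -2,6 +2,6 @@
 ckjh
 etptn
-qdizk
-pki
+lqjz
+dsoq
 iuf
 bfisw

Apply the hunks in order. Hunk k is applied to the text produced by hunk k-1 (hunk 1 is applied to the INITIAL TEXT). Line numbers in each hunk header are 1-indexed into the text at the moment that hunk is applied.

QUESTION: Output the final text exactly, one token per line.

Hunk 1: at line 4 remove [xjo,qecw] add [ejm,yrfxv] -> 7 lines: duz ckjh mzd ouydi ejm yrfxv bfisw
Hunk 2: at line 3 remove [ouydi,ejm,yrfxv] add [fwqop] -> 5 lines: duz ckjh mzd fwqop bfisw
Hunk 3: at line 3 remove [fwqop] add [iuf] -> 5 lines: duz ckjh mzd iuf bfisw
Hunk 4: at line 2 remove [mzd] add [etptn,jqsvh] -> 6 lines: duz ckjh etptn jqsvh iuf bfisw
Hunk 5: at line 2 remove [jqsvh] add [qdizk,pki] -> 7 lines: duz ckjh etptn qdizk pki iuf bfisw
Hunk 6: at line 2 remove [qdizk,pki] add [lqjz,dsoq] -> 7 lines: duz ckjh etptn lqjz dsoq iuf bfisw

Answer: duz
ckjh
etptn
lqjz
dsoq
iuf
bfisw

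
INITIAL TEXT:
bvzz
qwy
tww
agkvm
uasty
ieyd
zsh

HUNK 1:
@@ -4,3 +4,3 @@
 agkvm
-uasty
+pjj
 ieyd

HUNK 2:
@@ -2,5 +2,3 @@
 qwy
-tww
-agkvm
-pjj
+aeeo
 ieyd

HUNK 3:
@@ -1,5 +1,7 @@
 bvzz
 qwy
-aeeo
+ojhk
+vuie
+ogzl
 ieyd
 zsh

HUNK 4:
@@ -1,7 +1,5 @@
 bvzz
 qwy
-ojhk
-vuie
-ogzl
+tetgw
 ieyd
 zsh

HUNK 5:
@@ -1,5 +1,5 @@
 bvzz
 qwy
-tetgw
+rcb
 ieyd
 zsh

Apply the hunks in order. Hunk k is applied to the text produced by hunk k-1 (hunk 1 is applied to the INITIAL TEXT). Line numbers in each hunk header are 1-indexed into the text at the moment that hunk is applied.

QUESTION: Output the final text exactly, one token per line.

Answer: bvzz
qwy
rcb
ieyd
zsh

Derivation:
Hunk 1: at line 4 remove [uasty] add [pjj] -> 7 lines: bvzz qwy tww agkvm pjj ieyd zsh
Hunk 2: at line 2 remove [tww,agkvm,pjj] add [aeeo] -> 5 lines: bvzz qwy aeeo ieyd zsh
Hunk 3: at line 1 remove [aeeo] add [ojhk,vuie,ogzl] -> 7 lines: bvzz qwy ojhk vuie ogzl ieyd zsh
Hunk 4: at line 1 remove [ojhk,vuie,ogzl] add [tetgw] -> 5 lines: bvzz qwy tetgw ieyd zsh
Hunk 5: at line 1 remove [tetgw] add [rcb] -> 5 lines: bvzz qwy rcb ieyd zsh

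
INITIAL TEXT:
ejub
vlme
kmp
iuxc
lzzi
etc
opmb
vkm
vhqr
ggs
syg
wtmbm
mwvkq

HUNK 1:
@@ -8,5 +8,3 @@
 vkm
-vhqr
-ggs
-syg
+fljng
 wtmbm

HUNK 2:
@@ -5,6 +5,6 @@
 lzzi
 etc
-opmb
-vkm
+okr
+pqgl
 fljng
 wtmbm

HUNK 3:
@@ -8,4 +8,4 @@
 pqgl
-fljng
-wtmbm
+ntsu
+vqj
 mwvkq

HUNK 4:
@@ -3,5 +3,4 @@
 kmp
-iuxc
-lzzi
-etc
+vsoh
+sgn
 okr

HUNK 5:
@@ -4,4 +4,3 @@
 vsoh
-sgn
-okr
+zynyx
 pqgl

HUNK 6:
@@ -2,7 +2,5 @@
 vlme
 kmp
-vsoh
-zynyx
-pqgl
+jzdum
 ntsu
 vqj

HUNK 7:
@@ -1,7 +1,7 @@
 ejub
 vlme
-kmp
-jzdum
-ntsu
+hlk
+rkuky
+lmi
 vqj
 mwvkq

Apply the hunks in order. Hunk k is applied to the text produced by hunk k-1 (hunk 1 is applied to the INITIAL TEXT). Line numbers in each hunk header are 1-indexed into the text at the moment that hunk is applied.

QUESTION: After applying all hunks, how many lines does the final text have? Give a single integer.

Answer: 7

Derivation:
Hunk 1: at line 8 remove [vhqr,ggs,syg] add [fljng] -> 11 lines: ejub vlme kmp iuxc lzzi etc opmb vkm fljng wtmbm mwvkq
Hunk 2: at line 5 remove [opmb,vkm] add [okr,pqgl] -> 11 lines: ejub vlme kmp iuxc lzzi etc okr pqgl fljng wtmbm mwvkq
Hunk 3: at line 8 remove [fljng,wtmbm] add [ntsu,vqj] -> 11 lines: ejub vlme kmp iuxc lzzi etc okr pqgl ntsu vqj mwvkq
Hunk 4: at line 3 remove [iuxc,lzzi,etc] add [vsoh,sgn] -> 10 lines: ejub vlme kmp vsoh sgn okr pqgl ntsu vqj mwvkq
Hunk 5: at line 4 remove [sgn,okr] add [zynyx] -> 9 lines: ejub vlme kmp vsoh zynyx pqgl ntsu vqj mwvkq
Hunk 6: at line 2 remove [vsoh,zynyx,pqgl] add [jzdum] -> 7 lines: ejub vlme kmp jzdum ntsu vqj mwvkq
Hunk 7: at line 1 remove [kmp,jzdum,ntsu] add [hlk,rkuky,lmi] -> 7 lines: ejub vlme hlk rkuky lmi vqj mwvkq
Final line count: 7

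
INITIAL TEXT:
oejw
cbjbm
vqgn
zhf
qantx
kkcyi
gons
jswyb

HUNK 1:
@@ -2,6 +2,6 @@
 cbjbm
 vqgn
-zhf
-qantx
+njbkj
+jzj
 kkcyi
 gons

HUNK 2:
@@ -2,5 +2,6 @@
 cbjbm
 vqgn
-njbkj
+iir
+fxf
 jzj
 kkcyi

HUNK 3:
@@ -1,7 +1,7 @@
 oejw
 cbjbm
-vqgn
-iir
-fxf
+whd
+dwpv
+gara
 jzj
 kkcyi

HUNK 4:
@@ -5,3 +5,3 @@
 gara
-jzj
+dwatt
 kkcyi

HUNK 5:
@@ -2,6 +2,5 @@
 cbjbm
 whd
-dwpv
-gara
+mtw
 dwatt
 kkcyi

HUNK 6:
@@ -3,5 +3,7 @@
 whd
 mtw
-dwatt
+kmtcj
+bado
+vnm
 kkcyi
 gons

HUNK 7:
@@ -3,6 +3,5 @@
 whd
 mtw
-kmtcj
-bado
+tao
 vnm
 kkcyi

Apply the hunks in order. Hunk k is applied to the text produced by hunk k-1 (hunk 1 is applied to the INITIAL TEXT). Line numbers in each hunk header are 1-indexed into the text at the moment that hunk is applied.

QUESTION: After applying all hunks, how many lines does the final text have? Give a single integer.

Hunk 1: at line 2 remove [zhf,qantx] add [njbkj,jzj] -> 8 lines: oejw cbjbm vqgn njbkj jzj kkcyi gons jswyb
Hunk 2: at line 2 remove [njbkj] add [iir,fxf] -> 9 lines: oejw cbjbm vqgn iir fxf jzj kkcyi gons jswyb
Hunk 3: at line 1 remove [vqgn,iir,fxf] add [whd,dwpv,gara] -> 9 lines: oejw cbjbm whd dwpv gara jzj kkcyi gons jswyb
Hunk 4: at line 5 remove [jzj] add [dwatt] -> 9 lines: oejw cbjbm whd dwpv gara dwatt kkcyi gons jswyb
Hunk 5: at line 2 remove [dwpv,gara] add [mtw] -> 8 lines: oejw cbjbm whd mtw dwatt kkcyi gons jswyb
Hunk 6: at line 3 remove [dwatt] add [kmtcj,bado,vnm] -> 10 lines: oejw cbjbm whd mtw kmtcj bado vnm kkcyi gons jswyb
Hunk 7: at line 3 remove [kmtcj,bado] add [tao] -> 9 lines: oejw cbjbm whd mtw tao vnm kkcyi gons jswyb
Final line count: 9

Answer: 9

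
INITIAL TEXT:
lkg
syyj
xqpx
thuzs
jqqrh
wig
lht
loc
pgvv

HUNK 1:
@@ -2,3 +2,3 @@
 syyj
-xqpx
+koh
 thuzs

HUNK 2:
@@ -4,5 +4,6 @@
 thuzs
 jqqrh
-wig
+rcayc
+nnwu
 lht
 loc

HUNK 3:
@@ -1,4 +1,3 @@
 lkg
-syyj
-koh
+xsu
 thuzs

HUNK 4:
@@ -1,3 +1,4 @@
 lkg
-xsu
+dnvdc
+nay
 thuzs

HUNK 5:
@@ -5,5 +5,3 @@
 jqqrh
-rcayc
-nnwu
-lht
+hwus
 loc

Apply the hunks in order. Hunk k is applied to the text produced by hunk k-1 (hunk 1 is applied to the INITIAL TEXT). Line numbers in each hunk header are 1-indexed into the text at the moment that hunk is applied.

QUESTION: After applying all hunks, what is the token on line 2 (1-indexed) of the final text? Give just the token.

Answer: dnvdc

Derivation:
Hunk 1: at line 2 remove [xqpx] add [koh] -> 9 lines: lkg syyj koh thuzs jqqrh wig lht loc pgvv
Hunk 2: at line 4 remove [wig] add [rcayc,nnwu] -> 10 lines: lkg syyj koh thuzs jqqrh rcayc nnwu lht loc pgvv
Hunk 3: at line 1 remove [syyj,koh] add [xsu] -> 9 lines: lkg xsu thuzs jqqrh rcayc nnwu lht loc pgvv
Hunk 4: at line 1 remove [xsu] add [dnvdc,nay] -> 10 lines: lkg dnvdc nay thuzs jqqrh rcayc nnwu lht loc pgvv
Hunk 5: at line 5 remove [rcayc,nnwu,lht] add [hwus] -> 8 lines: lkg dnvdc nay thuzs jqqrh hwus loc pgvv
Final line 2: dnvdc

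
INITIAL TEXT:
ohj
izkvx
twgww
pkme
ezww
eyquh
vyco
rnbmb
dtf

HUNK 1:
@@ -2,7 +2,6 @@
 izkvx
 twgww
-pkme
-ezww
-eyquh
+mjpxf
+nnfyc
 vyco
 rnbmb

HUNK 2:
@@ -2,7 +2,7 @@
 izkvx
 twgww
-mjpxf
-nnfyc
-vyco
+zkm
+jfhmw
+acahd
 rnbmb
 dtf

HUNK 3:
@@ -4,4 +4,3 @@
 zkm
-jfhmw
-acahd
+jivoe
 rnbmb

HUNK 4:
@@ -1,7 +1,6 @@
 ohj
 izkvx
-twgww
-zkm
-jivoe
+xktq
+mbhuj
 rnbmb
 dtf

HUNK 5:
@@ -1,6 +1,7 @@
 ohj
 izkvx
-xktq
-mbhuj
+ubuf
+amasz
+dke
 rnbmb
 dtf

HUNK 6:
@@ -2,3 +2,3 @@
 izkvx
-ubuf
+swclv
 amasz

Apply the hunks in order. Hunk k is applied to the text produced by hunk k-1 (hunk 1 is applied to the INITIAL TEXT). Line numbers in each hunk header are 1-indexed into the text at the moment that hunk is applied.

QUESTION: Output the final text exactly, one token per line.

Hunk 1: at line 2 remove [pkme,ezww,eyquh] add [mjpxf,nnfyc] -> 8 lines: ohj izkvx twgww mjpxf nnfyc vyco rnbmb dtf
Hunk 2: at line 2 remove [mjpxf,nnfyc,vyco] add [zkm,jfhmw,acahd] -> 8 lines: ohj izkvx twgww zkm jfhmw acahd rnbmb dtf
Hunk 3: at line 4 remove [jfhmw,acahd] add [jivoe] -> 7 lines: ohj izkvx twgww zkm jivoe rnbmb dtf
Hunk 4: at line 1 remove [twgww,zkm,jivoe] add [xktq,mbhuj] -> 6 lines: ohj izkvx xktq mbhuj rnbmb dtf
Hunk 5: at line 1 remove [xktq,mbhuj] add [ubuf,amasz,dke] -> 7 lines: ohj izkvx ubuf amasz dke rnbmb dtf
Hunk 6: at line 2 remove [ubuf] add [swclv] -> 7 lines: ohj izkvx swclv amasz dke rnbmb dtf

Answer: ohj
izkvx
swclv
amasz
dke
rnbmb
dtf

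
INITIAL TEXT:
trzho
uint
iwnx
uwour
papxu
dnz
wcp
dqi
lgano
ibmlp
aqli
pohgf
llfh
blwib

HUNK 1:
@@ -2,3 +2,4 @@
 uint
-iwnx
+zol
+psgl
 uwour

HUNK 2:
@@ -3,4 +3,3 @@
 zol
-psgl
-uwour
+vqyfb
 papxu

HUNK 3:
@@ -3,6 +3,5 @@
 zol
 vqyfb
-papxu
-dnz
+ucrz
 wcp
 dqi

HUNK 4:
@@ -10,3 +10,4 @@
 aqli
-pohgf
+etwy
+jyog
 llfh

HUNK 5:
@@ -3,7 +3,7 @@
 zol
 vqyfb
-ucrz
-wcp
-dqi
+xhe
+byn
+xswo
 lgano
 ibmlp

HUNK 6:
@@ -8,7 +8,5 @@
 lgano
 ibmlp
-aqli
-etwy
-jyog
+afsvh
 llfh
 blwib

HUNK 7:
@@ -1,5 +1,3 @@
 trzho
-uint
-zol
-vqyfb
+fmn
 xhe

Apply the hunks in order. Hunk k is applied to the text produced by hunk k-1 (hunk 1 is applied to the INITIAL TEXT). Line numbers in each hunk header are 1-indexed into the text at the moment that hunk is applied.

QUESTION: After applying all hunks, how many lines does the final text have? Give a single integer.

Answer: 10

Derivation:
Hunk 1: at line 2 remove [iwnx] add [zol,psgl] -> 15 lines: trzho uint zol psgl uwour papxu dnz wcp dqi lgano ibmlp aqli pohgf llfh blwib
Hunk 2: at line 3 remove [psgl,uwour] add [vqyfb] -> 14 lines: trzho uint zol vqyfb papxu dnz wcp dqi lgano ibmlp aqli pohgf llfh blwib
Hunk 3: at line 3 remove [papxu,dnz] add [ucrz] -> 13 lines: trzho uint zol vqyfb ucrz wcp dqi lgano ibmlp aqli pohgf llfh blwib
Hunk 4: at line 10 remove [pohgf] add [etwy,jyog] -> 14 lines: trzho uint zol vqyfb ucrz wcp dqi lgano ibmlp aqli etwy jyog llfh blwib
Hunk 5: at line 3 remove [ucrz,wcp,dqi] add [xhe,byn,xswo] -> 14 lines: trzho uint zol vqyfb xhe byn xswo lgano ibmlp aqli etwy jyog llfh blwib
Hunk 6: at line 8 remove [aqli,etwy,jyog] add [afsvh] -> 12 lines: trzho uint zol vqyfb xhe byn xswo lgano ibmlp afsvh llfh blwib
Hunk 7: at line 1 remove [uint,zol,vqyfb] add [fmn] -> 10 lines: trzho fmn xhe byn xswo lgano ibmlp afsvh llfh blwib
Final line count: 10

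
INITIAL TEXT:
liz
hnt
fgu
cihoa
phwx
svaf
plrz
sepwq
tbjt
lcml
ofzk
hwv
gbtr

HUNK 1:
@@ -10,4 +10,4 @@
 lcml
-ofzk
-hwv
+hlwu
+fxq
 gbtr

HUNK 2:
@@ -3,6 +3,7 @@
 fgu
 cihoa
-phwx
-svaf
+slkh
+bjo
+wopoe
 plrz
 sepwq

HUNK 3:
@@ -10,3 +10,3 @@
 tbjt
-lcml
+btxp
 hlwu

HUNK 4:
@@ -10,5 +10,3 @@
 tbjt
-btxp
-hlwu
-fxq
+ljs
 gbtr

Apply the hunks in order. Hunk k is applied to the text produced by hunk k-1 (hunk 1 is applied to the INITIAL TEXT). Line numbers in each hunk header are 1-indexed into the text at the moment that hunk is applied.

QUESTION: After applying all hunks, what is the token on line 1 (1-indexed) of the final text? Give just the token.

Hunk 1: at line 10 remove [ofzk,hwv] add [hlwu,fxq] -> 13 lines: liz hnt fgu cihoa phwx svaf plrz sepwq tbjt lcml hlwu fxq gbtr
Hunk 2: at line 3 remove [phwx,svaf] add [slkh,bjo,wopoe] -> 14 lines: liz hnt fgu cihoa slkh bjo wopoe plrz sepwq tbjt lcml hlwu fxq gbtr
Hunk 3: at line 10 remove [lcml] add [btxp] -> 14 lines: liz hnt fgu cihoa slkh bjo wopoe plrz sepwq tbjt btxp hlwu fxq gbtr
Hunk 4: at line 10 remove [btxp,hlwu,fxq] add [ljs] -> 12 lines: liz hnt fgu cihoa slkh bjo wopoe plrz sepwq tbjt ljs gbtr
Final line 1: liz

Answer: liz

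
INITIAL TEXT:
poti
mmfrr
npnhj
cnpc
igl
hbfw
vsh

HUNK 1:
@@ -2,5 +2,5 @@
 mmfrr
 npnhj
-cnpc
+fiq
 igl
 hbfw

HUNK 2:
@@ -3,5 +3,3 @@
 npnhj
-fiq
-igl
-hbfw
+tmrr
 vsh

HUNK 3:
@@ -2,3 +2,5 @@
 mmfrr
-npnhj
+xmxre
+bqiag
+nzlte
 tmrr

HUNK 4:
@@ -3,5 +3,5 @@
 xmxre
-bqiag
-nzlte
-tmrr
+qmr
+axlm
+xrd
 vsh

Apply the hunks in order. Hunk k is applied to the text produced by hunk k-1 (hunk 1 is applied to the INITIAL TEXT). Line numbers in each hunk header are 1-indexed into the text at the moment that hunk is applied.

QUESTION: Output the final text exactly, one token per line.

Hunk 1: at line 2 remove [cnpc] add [fiq] -> 7 lines: poti mmfrr npnhj fiq igl hbfw vsh
Hunk 2: at line 3 remove [fiq,igl,hbfw] add [tmrr] -> 5 lines: poti mmfrr npnhj tmrr vsh
Hunk 3: at line 2 remove [npnhj] add [xmxre,bqiag,nzlte] -> 7 lines: poti mmfrr xmxre bqiag nzlte tmrr vsh
Hunk 4: at line 3 remove [bqiag,nzlte,tmrr] add [qmr,axlm,xrd] -> 7 lines: poti mmfrr xmxre qmr axlm xrd vsh

Answer: poti
mmfrr
xmxre
qmr
axlm
xrd
vsh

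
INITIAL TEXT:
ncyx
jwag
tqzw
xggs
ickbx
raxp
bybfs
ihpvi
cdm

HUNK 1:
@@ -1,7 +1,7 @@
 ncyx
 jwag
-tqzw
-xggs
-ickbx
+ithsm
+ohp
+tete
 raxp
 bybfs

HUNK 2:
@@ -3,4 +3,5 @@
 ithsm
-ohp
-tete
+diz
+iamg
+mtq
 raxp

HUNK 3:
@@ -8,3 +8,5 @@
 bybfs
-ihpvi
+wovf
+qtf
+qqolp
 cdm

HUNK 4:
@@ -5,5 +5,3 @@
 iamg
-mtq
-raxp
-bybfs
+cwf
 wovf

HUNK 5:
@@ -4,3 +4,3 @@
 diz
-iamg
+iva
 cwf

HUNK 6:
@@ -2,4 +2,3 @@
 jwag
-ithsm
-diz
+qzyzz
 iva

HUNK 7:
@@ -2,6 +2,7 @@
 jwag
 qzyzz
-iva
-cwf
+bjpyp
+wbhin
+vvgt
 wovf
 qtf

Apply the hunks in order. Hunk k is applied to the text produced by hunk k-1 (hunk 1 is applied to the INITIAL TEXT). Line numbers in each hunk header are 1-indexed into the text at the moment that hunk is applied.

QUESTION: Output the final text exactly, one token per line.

Hunk 1: at line 1 remove [tqzw,xggs,ickbx] add [ithsm,ohp,tete] -> 9 lines: ncyx jwag ithsm ohp tete raxp bybfs ihpvi cdm
Hunk 2: at line 3 remove [ohp,tete] add [diz,iamg,mtq] -> 10 lines: ncyx jwag ithsm diz iamg mtq raxp bybfs ihpvi cdm
Hunk 3: at line 8 remove [ihpvi] add [wovf,qtf,qqolp] -> 12 lines: ncyx jwag ithsm diz iamg mtq raxp bybfs wovf qtf qqolp cdm
Hunk 4: at line 5 remove [mtq,raxp,bybfs] add [cwf] -> 10 lines: ncyx jwag ithsm diz iamg cwf wovf qtf qqolp cdm
Hunk 5: at line 4 remove [iamg] add [iva] -> 10 lines: ncyx jwag ithsm diz iva cwf wovf qtf qqolp cdm
Hunk 6: at line 2 remove [ithsm,diz] add [qzyzz] -> 9 lines: ncyx jwag qzyzz iva cwf wovf qtf qqolp cdm
Hunk 7: at line 2 remove [iva,cwf] add [bjpyp,wbhin,vvgt] -> 10 lines: ncyx jwag qzyzz bjpyp wbhin vvgt wovf qtf qqolp cdm

Answer: ncyx
jwag
qzyzz
bjpyp
wbhin
vvgt
wovf
qtf
qqolp
cdm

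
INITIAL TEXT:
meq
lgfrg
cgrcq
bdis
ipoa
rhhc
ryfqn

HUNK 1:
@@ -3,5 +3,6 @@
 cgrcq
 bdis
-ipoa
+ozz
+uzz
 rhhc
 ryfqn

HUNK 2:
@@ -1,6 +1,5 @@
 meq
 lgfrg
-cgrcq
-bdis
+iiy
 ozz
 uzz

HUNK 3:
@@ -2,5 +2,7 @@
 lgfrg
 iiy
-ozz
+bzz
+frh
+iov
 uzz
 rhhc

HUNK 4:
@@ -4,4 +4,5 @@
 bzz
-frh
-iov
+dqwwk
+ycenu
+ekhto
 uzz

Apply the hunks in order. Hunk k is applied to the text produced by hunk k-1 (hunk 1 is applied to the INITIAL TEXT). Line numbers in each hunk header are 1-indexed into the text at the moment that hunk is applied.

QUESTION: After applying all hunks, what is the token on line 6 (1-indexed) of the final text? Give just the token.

Hunk 1: at line 3 remove [ipoa] add [ozz,uzz] -> 8 lines: meq lgfrg cgrcq bdis ozz uzz rhhc ryfqn
Hunk 2: at line 1 remove [cgrcq,bdis] add [iiy] -> 7 lines: meq lgfrg iiy ozz uzz rhhc ryfqn
Hunk 3: at line 2 remove [ozz] add [bzz,frh,iov] -> 9 lines: meq lgfrg iiy bzz frh iov uzz rhhc ryfqn
Hunk 4: at line 4 remove [frh,iov] add [dqwwk,ycenu,ekhto] -> 10 lines: meq lgfrg iiy bzz dqwwk ycenu ekhto uzz rhhc ryfqn
Final line 6: ycenu

Answer: ycenu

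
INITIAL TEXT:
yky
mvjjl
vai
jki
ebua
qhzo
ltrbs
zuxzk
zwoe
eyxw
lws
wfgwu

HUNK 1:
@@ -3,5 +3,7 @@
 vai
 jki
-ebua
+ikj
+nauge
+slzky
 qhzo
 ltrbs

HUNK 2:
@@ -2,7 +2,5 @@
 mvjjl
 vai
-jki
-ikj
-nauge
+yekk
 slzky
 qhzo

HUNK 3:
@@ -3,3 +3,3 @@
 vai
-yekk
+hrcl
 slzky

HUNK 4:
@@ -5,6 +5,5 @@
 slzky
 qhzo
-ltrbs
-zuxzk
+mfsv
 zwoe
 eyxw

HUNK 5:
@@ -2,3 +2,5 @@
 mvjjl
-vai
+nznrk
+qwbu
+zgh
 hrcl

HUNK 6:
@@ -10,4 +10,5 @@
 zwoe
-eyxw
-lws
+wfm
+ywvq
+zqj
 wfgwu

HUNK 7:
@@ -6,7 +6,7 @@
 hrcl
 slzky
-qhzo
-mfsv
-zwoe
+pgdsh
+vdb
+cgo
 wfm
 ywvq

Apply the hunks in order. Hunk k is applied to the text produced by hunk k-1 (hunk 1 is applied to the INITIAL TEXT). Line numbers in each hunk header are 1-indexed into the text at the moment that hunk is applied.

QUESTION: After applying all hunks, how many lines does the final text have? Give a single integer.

Answer: 14

Derivation:
Hunk 1: at line 3 remove [ebua] add [ikj,nauge,slzky] -> 14 lines: yky mvjjl vai jki ikj nauge slzky qhzo ltrbs zuxzk zwoe eyxw lws wfgwu
Hunk 2: at line 2 remove [jki,ikj,nauge] add [yekk] -> 12 lines: yky mvjjl vai yekk slzky qhzo ltrbs zuxzk zwoe eyxw lws wfgwu
Hunk 3: at line 3 remove [yekk] add [hrcl] -> 12 lines: yky mvjjl vai hrcl slzky qhzo ltrbs zuxzk zwoe eyxw lws wfgwu
Hunk 4: at line 5 remove [ltrbs,zuxzk] add [mfsv] -> 11 lines: yky mvjjl vai hrcl slzky qhzo mfsv zwoe eyxw lws wfgwu
Hunk 5: at line 2 remove [vai] add [nznrk,qwbu,zgh] -> 13 lines: yky mvjjl nznrk qwbu zgh hrcl slzky qhzo mfsv zwoe eyxw lws wfgwu
Hunk 6: at line 10 remove [eyxw,lws] add [wfm,ywvq,zqj] -> 14 lines: yky mvjjl nznrk qwbu zgh hrcl slzky qhzo mfsv zwoe wfm ywvq zqj wfgwu
Hunk 7: at line 6 remove [qhzo,mfsv,zwoe] add [pgdsh,vdb,cgo] -> 14 lines: yky mvjjl nznrk qwbu zgh hrcl slzky pgdsh vdb cgo wfm ywvq zqj wfgwu
Final line count: 14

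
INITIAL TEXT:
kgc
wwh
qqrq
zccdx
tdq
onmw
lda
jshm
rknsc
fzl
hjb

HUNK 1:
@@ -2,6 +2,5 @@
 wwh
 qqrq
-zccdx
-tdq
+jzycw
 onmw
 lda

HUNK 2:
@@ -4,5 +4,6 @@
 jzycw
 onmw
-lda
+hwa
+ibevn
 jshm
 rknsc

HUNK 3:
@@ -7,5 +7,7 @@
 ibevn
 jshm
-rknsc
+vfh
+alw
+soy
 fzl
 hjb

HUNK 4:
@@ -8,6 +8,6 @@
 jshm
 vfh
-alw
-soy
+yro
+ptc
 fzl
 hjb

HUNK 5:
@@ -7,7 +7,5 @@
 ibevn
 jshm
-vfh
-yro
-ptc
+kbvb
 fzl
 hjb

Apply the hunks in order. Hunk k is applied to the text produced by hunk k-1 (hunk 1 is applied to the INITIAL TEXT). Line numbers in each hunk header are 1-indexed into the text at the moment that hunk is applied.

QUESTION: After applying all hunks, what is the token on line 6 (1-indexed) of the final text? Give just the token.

Answer: hwa

Derivation:
Hunk 1: at line 2 remove [zccdx,tdq] add [jzycw] -> 10 lines: kgc wwh qqrq jzycw onmw lda jshm rknsc fzl hjb
Hunk 2: at line 4 remove [lda] add [hwa,ibevn] -> 11 lines: kgc wwh qqrq jzycw onmw hwa ibevn jshm rknsc fzl hjb
Hunk 3: at line 7 remove [rknsc] add [vfh,alw,soy] -> 13 lines: kgc wwh qqrq jzycw onmw hwa ibevn jshm vfh alw soy fzl hjb
Hunk 4: at line 8 remove [alw,soy] add [yro,ptc] -> 13 lines: kgc wwh qqrq jzycw onmw hwa ibevn jshm vfh yro ptc fzl hjb
Hunk 5: at line 7 remove [vfh,yro,ptc] add [kbvb] -> 11 lines: kgc wwh qqrq jzycw onmw hwa ibevn jshm kbvb fzl hjb
Final line 6: hwa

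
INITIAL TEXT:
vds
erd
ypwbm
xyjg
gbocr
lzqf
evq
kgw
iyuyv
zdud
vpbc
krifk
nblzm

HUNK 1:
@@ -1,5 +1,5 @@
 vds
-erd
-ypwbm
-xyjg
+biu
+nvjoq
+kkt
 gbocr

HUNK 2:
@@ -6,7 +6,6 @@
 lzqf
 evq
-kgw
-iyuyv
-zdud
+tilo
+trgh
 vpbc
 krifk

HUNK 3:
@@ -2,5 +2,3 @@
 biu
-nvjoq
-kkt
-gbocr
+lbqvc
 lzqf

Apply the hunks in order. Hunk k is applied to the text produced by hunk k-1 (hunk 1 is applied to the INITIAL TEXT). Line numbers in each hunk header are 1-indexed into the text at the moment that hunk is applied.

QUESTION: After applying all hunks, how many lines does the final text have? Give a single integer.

Answer: 10

Derivation:
Hunk 1: at line 1 remove [erd,ypwbm,xyjg] add [biu,nvjoq,kkt] -> 13 lines: vds biu nvjoq kkt gbocr lzqf evq kgw iyuyv zdud vpbc krifk nblzm
Hunk 2: at line 6 remove [kgw,iyuyv,zdud] add [tilo,trgh] -> 12 lines: vds biu nvjoq kkt gbocr lzqf evq tilo trgh vpbc krifk nblzm
Hunk 3: at line 2 remove [nvjoq,kkt,gbocr] add [lbqvc] -> 10 lines: vds biu lbqvc lzqf evq tilo trgh vpbc krifk nblzm
Final line count: 10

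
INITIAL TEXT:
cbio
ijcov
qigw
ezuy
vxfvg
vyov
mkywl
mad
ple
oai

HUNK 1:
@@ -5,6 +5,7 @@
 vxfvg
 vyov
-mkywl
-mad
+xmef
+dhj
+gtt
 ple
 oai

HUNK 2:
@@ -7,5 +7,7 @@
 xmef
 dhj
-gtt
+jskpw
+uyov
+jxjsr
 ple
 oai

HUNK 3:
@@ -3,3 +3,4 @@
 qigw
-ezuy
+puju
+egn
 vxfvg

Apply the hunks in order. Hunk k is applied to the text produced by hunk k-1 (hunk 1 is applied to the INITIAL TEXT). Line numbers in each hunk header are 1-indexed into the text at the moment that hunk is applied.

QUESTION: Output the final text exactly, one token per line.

Hunk 1: at line 5 remove [mkywl,mad] add [xmef,dhj,gtt] -> 11 lines: cbio ijcov qigw ezuy vxfvg vyov xmef dhj gtt ple oai
Hunk 2: at line 7 remove [gtt] add [jskpw,uyov,jxjsr] -> 13 lines: cbio ijcov qigw ezuy vxfvg vyov xmef dhj jskpw uyov jxjsr ple oai
Hunk 3: at line 3 remove [ezuy] add [puju,egn] -> 14 lines: cbio ijcov qigw puju egn vxfvg vyov xmef dhj jskpw uyov jxjsr ple oai

Answer: cbio
ijcov
qigw
puju
egn
vxfvg
vyov
xmef
dhj
jskpw
uyov
jxjsr
ple
oai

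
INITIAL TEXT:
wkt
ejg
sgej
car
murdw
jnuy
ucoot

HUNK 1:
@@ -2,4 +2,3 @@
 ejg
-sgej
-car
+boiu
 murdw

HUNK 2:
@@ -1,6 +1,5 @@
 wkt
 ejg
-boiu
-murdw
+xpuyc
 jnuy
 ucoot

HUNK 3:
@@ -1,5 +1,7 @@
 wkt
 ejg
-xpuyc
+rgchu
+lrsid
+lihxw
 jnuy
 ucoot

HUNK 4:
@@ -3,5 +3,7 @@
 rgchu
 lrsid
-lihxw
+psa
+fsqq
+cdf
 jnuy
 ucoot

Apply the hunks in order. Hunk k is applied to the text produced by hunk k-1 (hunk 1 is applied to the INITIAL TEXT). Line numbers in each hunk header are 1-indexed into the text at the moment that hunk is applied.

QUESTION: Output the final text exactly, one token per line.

Hunk 1: at line 2 remove [sgej,car] add [boiu] -> 6 lines: wkt ejg boiu murdw jnuy ucoot
Hunk 2: at line 1 remove [boiu,murdw] add [xpuyc] -> 5 lines: wkt ejg xpuyc jnuy ucoot
Hunk 3: at line 1 remove [xpuyc] add [rgchu,lrsid,lihxw] -> 7 lines: wkt ejg rgchu lrsid lihxw jnuy ucoot
Hunk 4: at line 3 remove [lihxw] add [psa,fsqq,cdf] -> 9 lines: wkt ejg rgchu lrsid psa fsqq cdf jnuy ucoot

Answer: wkt
ejg
rgchu
lrsid
psa
fsqq
cdf
jnuy
ucoot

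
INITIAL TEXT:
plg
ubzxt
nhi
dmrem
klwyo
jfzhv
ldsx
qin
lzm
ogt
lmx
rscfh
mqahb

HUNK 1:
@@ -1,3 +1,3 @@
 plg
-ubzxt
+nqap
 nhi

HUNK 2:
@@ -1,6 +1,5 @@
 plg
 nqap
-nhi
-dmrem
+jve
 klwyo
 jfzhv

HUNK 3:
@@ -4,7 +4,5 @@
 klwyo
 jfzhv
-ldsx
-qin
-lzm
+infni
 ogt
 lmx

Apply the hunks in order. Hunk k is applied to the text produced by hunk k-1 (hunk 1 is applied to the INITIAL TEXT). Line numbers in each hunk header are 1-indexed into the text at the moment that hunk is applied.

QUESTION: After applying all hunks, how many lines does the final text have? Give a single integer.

Hunk 1: at line 1 remove [ubzxt] add [nqap] -> 13 lines: plg nqap nhi dmrem klwyo jfzhv ldsx qin lzm ogt lmx rscfh mqahb
Hunk 2: at line 1 remove [nhi,dmrem] add [jve] -> 12 lines: plg nqap jve klwyo jfzhv ldsx qin lzm ogt lmx rscfh mqahb
Hunk 3: at line 4 remove [ldsx,qin,lzm] add [infni] -> 10 lines: plg nqap jve klwyo jfzhv infni ogt lmx rscfh mqahb
Final line count: 10

Answer: 10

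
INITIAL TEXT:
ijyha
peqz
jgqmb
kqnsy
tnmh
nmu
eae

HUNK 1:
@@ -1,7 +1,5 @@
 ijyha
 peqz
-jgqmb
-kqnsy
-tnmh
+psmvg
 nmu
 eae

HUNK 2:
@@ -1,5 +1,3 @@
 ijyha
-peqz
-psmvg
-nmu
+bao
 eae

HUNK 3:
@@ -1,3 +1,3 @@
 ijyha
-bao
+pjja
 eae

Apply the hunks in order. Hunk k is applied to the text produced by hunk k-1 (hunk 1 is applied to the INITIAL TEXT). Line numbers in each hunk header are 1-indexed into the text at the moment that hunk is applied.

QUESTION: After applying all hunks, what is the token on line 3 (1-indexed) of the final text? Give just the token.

Answer: eae

Derivation:
Hunk 1: at line 1 remove [jgqmb,kqnsy,tnmh] add [psmvg] -> 5 lines: ijyha peqz psmvg nmu eae
Hunk 2: at line 1 remove [peqz,psmvg,nmu] add [bao] -> 3 lines: ijyha bao eae
Hunk 3: at line 1 remove [bao] add [pjja] -> 3 lines: ijyha pjja eae
Final line 3: eae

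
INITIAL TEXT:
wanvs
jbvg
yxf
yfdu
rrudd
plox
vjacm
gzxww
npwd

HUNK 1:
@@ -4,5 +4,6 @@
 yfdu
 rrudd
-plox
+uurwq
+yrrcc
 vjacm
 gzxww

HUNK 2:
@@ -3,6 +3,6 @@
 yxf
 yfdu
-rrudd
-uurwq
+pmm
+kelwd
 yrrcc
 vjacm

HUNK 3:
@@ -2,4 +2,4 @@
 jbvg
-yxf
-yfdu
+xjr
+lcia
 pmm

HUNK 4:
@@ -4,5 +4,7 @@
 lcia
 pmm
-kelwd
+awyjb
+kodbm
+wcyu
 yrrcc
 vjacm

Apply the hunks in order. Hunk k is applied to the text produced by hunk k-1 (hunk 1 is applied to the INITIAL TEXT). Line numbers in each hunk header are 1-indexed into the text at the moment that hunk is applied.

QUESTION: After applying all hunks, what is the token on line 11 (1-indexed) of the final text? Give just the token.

Answer: gzxww

Derivation:
Hunk 1: at line 4 remove [plox] add [uurwq,yrrcc] -> 10 lines: wanvs jbvg yxf yfdu rrudd uurwq yrrcc vjacm gzxww npwd
Hunk 2: at line 3 remove [rrudd,uurwq] add [pmm,kelwd] -> 10 lines: wanvs jbvg yxf yfdu pmm kelwd yrrcc vjacm gzxww npwd
Hunk 3: at line 2 remove [yxf,yfdu] add [xjr,lcia] -> 10 lines: wanvs jbvg xjr lcia pmm kelwd yrrcc vjacm gzxww npwd
Hunk 4: at line 4 remove [kelwd] add [awyjb,kodbm,wcyu] -> 12 lines: wanvs jbvg xjr lcia pmm awyjb kodbm wcyu yrrcc vjacm gzxww npwd
Final line 11: gzxww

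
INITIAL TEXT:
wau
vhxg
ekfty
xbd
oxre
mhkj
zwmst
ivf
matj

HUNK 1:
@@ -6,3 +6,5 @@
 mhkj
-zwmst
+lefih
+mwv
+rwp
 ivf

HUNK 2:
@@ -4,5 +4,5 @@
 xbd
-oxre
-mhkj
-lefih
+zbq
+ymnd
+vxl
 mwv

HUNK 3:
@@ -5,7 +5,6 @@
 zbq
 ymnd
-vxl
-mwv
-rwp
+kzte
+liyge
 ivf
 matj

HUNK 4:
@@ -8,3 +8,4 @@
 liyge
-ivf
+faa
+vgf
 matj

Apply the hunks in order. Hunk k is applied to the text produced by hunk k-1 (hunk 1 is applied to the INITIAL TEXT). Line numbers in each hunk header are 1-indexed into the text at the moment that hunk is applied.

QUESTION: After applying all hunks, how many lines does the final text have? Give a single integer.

Answer: 11

Derivation:
Hunk 1: at line 6 remove [zwmst] add [lefih,mwv,rwp] -> 11 lines: wau vhxg ekfty xbd oxre mhkj lefih mwv rwp ivf matj
Hunk 2: at line 4 remove [oxre,mhkj,lefih] add [zbq,ymnd,vxl] -> 11 lines: wau vhxg ekfty xbd zbq ymnd vxl mwv rwp ivf matj
Hunk 3: at line 5 remove [vxl,mwv,rwp] add [kzte,liyge] -> 10 lines: wau vhxg ekfty xbd zbq ymnd kzte liyge ivf matj
Hunk 4: at line 8 remove [ivf] add [faa,vgf] -> 11 lines: wau vhxg ekfty xbd zbq ymnd kzte liyge faa vgf matj
Final line count: 11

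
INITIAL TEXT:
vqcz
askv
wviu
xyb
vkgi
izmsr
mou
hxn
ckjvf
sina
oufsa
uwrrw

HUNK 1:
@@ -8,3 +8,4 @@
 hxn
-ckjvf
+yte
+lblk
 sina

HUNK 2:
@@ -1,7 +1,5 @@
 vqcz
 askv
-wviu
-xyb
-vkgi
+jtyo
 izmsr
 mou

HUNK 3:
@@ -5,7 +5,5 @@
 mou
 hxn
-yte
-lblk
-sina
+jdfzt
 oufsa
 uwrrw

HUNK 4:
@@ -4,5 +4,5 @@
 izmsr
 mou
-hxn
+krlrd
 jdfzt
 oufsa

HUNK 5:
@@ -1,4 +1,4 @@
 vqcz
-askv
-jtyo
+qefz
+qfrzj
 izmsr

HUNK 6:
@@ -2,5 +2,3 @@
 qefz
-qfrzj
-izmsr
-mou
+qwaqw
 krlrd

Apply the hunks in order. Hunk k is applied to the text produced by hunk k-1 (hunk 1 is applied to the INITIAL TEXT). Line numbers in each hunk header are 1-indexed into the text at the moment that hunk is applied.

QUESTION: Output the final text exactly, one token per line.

Hunk 1: at line 8 remove [ckjvf] add [yte,lblk] -> 13 lines: vqcz askv wviu xyb vkgi izmsr mou hxn yte lblk sina oufsa uwrrw
Hunk 2: at line 1 remove [wviu,xyb,vkgi] add [jtyo] -> 11 lines: vqcz askv jtyo izmsr mou hxn yte lblk sina oufsa uwrrw
Hunk 3: at line 5 remove [yte,lblk,sina] add [jdfzt] -> 9 lines: vqcz askv jtyo izmsr mou hxn jdfzt oufsa uwrrw
Hunk 4: at line 4 remove [hxn] add [krlrd] -> 9 lines: vqcz askv jtyo izmsr mou krlrd jdfzt oufsa uwrrw
Hunk 5: at line 1 remove [askv,jtyo] add [qefz,qfrzj] -> 9 lines: vqcz qefz qfrzj izmsr mou krlrd jdfzt oufsa uwrrw
Hunk 6: at line 2 remove [qfrzj,izmsr,mou] add [qwaqw] -> 7 lines: vqcz qefz qwaqw krlrd jdfzt oufsa uwrrw

Answer: vqcz
qefz
qwaqw
krlrd
jdfzt
oufsa
uwrrw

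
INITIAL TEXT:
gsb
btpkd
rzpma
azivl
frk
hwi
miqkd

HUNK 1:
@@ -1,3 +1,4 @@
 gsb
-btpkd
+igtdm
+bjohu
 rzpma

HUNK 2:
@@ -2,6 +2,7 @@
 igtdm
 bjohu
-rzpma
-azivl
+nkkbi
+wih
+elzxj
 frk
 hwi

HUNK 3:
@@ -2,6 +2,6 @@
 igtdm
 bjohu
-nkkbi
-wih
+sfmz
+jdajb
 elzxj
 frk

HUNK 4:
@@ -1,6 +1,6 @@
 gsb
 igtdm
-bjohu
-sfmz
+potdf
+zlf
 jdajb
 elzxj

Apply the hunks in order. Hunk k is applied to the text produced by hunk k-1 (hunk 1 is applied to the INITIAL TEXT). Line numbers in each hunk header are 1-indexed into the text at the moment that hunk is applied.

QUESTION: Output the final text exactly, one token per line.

Answer: gsb
igtdm
potdf
zlf
jdajb
elzxj
frk
hwi
miqkd

Derivation:
Hunk 1: at line 1 remove [btpkd] add [igtdm,bjohu] -> 8 lines: gsb igtdm bjohu rzpma azivl frk hwi miqkd
Hunk 2: at line 2 remove [rzpma,azivl] add [nkkbi,wih,elzxj] -> 9 lines: gsb igtdm bjohu nkkbi wih elzxj frk hwi miqkd
Hunk 3: at line 2 remove [nkkbi,wih] add [sfmz,jdajb] -> 9 lines: gsb igtdm bjohu sfmz jdajb elzxj frk hwi miqkd
Hunk 4: at line 1 remove [bjohu,sfmz] add [potdf,zlf] -> 9 lines: gsb igtdm potdf zlf jdajb elzxj frk hwi miqkd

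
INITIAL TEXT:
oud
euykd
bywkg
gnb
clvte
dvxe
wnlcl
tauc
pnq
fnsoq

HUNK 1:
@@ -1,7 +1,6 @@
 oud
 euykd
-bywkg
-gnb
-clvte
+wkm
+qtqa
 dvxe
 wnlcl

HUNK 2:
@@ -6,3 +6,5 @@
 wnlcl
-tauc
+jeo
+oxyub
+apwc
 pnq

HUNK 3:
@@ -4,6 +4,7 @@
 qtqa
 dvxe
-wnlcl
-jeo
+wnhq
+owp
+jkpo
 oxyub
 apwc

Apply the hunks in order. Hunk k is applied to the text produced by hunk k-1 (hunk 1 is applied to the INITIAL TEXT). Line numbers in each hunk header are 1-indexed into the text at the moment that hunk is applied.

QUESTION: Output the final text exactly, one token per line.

Hunk 1: at line 1 remove [bywkg,gnb,clvte] add [wkm,qtqa] -> 9 lines: oud euykd wkm qtqa dvxe wnlcl tauc pnq fnsoq
Hunk 2: at line 6 remove [tauc] add [jeo,oxyub,apwc] -> 11 lines: oud euykd wkm qtqa dvxe wnlcl jeo oxyub apwc pnq fnsoq
Hunk 3: at line 4 remove [wnlcl,jeo] add [wnhq,owp,jkpo] -> 12 lines: oud euykd wkm qtqa dvxe wnhq owp jkpo oxyub apwc pnq fnsoq

Answer: oud
euykd
wkm
qtqa
dvxe
wnhq
owp
jkpo
oxyub
apwc
pnq
fnsoq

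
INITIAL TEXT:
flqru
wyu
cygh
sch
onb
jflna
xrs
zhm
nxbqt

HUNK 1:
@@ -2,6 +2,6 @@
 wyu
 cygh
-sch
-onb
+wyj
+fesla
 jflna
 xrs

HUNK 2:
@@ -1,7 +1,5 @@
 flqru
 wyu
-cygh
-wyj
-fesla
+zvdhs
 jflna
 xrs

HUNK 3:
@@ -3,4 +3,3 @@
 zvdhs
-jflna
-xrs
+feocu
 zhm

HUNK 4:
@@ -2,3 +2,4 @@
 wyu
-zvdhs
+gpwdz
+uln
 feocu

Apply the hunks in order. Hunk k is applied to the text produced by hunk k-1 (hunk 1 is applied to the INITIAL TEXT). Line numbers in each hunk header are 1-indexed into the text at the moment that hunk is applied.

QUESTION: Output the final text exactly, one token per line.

Hunk 1: at line 2 remove [sch,onb] add [wyj,fesla] -> 9 lines: flqru wyu cygh wyj fesla jflna xrs zhm nxbqt
Hunk 2: at line 1 remove [cygh,wyj,fesla] add [zvdhs] -> 7 lines: flqru wyu zvdhs jflna xrs zhm nxbqt
Hunk 3: at line 3 remove [jflna,xrs] add [feocu] -> 6 lines: flqru wyu zvdhs feocu zhm nxbqt
Hunk 4: at line 2 remove [zvdhs] add [gpwdz,uln] -> 7 lines: flqru wyu gpwdz uln feocu zhm nxbqt

Answer: flqru
wyu
gpwdz
uln
feocu
zhm
nxbqt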